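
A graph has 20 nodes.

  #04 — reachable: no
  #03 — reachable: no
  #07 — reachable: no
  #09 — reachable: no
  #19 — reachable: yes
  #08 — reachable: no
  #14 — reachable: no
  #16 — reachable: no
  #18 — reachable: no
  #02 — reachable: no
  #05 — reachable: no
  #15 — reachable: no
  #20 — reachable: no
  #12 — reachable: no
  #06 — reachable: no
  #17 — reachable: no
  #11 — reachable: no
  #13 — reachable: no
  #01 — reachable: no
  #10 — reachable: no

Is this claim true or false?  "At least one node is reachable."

Truth condition: A ∩ B ≠ ∅ (|A ∩ B| ≥ 1).
|A| = 20, |A ∩ B| = 1, |A ∖ B| = 19.
So the statement is true.

True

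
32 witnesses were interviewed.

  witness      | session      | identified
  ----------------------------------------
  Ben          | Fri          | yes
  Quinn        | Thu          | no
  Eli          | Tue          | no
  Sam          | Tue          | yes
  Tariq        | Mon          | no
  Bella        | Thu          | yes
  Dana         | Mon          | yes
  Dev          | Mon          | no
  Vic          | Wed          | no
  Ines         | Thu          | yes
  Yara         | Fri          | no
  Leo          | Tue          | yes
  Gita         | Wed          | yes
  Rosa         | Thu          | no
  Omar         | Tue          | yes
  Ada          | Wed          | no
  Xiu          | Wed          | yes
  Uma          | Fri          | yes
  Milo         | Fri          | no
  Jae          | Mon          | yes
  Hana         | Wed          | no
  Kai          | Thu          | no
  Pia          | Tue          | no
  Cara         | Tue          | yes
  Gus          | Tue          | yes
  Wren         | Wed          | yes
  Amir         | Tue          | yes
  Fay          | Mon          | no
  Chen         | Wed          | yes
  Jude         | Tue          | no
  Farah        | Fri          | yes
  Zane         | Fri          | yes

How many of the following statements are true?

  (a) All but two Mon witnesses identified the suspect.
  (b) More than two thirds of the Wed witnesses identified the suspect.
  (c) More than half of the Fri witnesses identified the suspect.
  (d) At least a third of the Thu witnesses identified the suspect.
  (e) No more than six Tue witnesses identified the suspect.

(a) Mon: |A| = 5, |A ∩ B| = 2; needs |A ∖ B| = 2 — false.
(b) Wed: |A| = 7, |A ∩ B| = 4; needs |A ∩ B| / |A| > 2/3 — false.
(c) Fri: |A| = 6, |A ∩ B| = 4; needs |A ∩ B| > |A ∖ B| — true.
(d) Thu: |A| = 5, |A ∩ B| = 2; needs |A ∩ B| / |A| ≥ 1/3 — true.
(e) Tue: |A| = 9, |A ∩ B| = 6; needs |A ∩ B| ≤ 6 — true.

3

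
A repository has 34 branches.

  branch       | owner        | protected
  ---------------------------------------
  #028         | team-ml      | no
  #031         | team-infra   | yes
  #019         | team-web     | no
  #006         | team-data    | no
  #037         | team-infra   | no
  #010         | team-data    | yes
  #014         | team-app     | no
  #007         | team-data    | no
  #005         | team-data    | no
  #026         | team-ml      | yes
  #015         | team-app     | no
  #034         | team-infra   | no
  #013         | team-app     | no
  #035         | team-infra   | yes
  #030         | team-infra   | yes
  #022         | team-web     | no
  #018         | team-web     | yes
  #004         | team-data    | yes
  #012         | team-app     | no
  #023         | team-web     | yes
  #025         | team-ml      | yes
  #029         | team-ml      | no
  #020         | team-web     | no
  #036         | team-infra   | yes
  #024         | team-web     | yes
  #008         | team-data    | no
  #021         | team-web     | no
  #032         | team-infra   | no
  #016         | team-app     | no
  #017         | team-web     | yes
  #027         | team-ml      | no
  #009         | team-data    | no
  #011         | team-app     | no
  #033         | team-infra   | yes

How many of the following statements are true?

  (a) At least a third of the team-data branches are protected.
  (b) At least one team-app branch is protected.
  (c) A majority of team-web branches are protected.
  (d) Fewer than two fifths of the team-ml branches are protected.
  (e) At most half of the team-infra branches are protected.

(a) team-data: |A| = 7, |A ∩ B| = 2; needs |A ∩ B| / |A| ≥ 1/3 — false.
(b) team-app: |A| = 6, |A ∩ B| = 0; needs A ∩ B ≠ ∅ (|A ∩ B| ≥ 1) — false.
(c) team-web: |A| = 8, |A ∩ B| = 4; needs |A ∩ B| > |A ∖ B| — false.
(d) team-ml: |A| = 5, |A ∩ B| = 2; needs |A ∩ B| / |A| < 2/5 — false.
(e) team-infra: |A| = 8, |A ∩ B| = 5; needs |A ∩ B| ≤ |A ∖ B| — false.

0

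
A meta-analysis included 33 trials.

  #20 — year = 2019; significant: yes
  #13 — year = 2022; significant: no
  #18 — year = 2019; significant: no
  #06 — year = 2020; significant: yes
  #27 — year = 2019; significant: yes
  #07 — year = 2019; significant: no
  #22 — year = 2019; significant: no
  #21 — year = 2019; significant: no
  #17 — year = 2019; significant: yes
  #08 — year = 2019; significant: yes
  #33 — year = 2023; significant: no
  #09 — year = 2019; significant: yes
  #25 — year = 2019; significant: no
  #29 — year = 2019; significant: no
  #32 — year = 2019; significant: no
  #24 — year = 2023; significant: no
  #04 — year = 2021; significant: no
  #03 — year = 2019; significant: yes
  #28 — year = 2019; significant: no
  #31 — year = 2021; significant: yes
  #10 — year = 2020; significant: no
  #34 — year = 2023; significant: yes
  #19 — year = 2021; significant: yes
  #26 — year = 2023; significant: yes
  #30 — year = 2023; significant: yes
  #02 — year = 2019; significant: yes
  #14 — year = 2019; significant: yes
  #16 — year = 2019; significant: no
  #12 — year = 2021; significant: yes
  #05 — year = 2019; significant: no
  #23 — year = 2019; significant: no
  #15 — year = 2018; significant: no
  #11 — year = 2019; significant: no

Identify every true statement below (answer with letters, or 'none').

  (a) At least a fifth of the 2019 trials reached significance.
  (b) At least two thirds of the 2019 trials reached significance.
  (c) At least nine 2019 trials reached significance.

|A| = 20, |A ∩ B| = 8, |A ∖ B| = 12.
(a) |A ∩ B| / |A| ≥ 1/5: holds.
(b) |A ∩ B| / |A| ≥ 2/3: fails.
(c) |A ∩ B| ≥ 9: fails.

(a)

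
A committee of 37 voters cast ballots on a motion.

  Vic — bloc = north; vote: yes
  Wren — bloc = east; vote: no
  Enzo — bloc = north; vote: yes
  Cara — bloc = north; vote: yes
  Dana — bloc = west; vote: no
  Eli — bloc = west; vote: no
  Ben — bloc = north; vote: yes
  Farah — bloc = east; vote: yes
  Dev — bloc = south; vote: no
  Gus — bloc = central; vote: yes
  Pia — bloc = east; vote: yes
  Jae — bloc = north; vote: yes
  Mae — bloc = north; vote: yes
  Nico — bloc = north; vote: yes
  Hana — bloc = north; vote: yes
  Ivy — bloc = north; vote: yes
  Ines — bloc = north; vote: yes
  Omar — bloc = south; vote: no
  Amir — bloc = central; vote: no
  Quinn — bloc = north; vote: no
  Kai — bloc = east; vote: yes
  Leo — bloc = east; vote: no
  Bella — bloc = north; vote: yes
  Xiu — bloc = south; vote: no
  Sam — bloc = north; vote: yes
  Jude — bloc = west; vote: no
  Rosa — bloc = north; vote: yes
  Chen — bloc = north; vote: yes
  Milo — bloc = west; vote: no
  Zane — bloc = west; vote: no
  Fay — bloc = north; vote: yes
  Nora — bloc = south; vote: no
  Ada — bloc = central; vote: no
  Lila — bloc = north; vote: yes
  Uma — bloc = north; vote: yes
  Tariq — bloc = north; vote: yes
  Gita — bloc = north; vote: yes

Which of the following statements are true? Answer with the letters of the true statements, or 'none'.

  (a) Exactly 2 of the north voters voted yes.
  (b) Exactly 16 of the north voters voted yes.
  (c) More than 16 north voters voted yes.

(c)

|A| = 20, |A ∩ B| = 19, |A ∖ B| = 1.
(a) |A ∩ B| = 2: fails.
(b) |A ∩ B| = 16: fails.
(c) |A ∩ B| > 16: holds.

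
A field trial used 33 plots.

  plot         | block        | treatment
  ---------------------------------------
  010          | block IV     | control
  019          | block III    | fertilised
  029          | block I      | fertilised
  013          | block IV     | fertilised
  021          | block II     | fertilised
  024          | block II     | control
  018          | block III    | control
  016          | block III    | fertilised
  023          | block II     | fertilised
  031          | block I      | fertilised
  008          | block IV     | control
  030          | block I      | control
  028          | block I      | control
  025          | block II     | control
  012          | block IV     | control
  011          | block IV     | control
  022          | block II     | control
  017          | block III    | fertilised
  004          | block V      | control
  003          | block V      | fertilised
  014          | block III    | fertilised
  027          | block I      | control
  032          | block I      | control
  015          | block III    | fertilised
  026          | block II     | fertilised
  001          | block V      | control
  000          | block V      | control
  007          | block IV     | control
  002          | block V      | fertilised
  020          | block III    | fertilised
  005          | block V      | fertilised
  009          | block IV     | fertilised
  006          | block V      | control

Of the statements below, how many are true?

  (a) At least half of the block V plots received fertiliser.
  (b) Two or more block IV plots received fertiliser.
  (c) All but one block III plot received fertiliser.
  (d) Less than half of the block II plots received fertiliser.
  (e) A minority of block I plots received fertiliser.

3

(a) block V: |A| = 7, |A ∩ B| = 3; needs |A ∩ B| ≥ |A ∖ B| — false.
(b) block IV: |A| = 7, |A ∩ B| = 2; needs |A ∩ B| ≥ 2 — true.
(c) block III: |A| = 7, |A ∩ B| = 6; needs |A ∖ B| = 1 — true.
(d) block II: |A| = 6, |A ∩ B| = 3; needs |A ∩ B| < |A ∖ B| — false.
(e) block I: |A| = 6, |A ∩ B| = 2; needs |A ∩ B| < |A ∖ B| — true.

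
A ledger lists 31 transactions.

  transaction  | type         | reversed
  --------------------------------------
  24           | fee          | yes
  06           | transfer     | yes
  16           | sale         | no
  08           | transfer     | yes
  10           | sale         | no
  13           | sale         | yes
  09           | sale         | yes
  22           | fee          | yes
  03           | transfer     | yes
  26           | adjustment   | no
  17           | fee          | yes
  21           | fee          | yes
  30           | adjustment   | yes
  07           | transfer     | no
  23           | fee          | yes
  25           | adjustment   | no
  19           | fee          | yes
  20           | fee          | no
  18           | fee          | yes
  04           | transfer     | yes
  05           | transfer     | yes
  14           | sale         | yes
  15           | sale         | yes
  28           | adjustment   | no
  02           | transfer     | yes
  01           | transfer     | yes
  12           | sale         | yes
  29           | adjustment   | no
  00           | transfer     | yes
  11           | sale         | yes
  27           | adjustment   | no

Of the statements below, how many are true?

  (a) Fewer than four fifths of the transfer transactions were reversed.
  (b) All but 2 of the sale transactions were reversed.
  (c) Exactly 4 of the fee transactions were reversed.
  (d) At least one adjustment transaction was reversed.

2

(a) transfer: |A| = 9, |A ∩ B| = 8; needs |A ∩ B| / |A| < 4/5 — false.
(b) sale: |A| = 8, |A ∩ B| = 6; needs |A ∖ B| = 2 — true.
(c) fee: |A| = 8, |A ∩ B| = 7; needs |A ∩ B| = 4 — false.
(d) adjustment: |A| = 6, |A ∩ B| = 1; needs A ∩ B ≠ ∅ (|A ∩ B| ≥ 1) — true.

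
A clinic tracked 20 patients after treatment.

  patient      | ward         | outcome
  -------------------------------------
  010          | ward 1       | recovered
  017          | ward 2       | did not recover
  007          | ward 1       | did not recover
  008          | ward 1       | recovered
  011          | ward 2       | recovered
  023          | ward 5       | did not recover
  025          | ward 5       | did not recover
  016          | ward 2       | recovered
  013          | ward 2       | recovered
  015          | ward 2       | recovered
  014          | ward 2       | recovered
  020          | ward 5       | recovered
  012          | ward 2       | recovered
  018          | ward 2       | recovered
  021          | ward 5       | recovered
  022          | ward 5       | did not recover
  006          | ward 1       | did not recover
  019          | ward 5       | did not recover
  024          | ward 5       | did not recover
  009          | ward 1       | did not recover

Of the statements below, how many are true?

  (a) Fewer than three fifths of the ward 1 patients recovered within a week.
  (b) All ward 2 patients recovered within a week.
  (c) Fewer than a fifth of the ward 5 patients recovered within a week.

(a) ward 1: |A| = 5, |A ∩ B| = 2; needs |A ∩ B| / |A| < 3/5 — true.
(b) ward 2: |A| = 8, |A ∩ B| = 7; needs A ⊆ B, i.e. every element of A is in B (|A ∖ B| = 0) — false.
(c) ward 5: |A| = 7, |A ∩ B| = 2; needs |A ∩ B| / |A| < 1/5 — false.

1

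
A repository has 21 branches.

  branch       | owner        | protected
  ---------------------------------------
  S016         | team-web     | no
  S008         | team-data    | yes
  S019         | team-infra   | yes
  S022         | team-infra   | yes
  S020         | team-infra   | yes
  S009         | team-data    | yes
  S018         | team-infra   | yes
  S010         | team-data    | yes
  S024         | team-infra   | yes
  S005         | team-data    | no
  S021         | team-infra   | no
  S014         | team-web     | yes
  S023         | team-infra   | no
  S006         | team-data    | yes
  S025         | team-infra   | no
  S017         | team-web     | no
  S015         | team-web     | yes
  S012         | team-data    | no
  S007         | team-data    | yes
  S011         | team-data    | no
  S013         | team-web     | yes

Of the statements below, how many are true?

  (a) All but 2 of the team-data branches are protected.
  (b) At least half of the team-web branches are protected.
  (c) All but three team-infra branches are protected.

(a) team-data: |A| = 8, |A ∩ B| = 5; needs |A ∖ B| = 2 — false.
(b) team-web: |A| = 5, |A ∩ B| = 3; needs |A ∩ B| ≥ |A ∖ B| — true.
(c) team-infra: |A| = 8, |A ∩ B| = 5; needs |A ∖ B| = 3 — true.

2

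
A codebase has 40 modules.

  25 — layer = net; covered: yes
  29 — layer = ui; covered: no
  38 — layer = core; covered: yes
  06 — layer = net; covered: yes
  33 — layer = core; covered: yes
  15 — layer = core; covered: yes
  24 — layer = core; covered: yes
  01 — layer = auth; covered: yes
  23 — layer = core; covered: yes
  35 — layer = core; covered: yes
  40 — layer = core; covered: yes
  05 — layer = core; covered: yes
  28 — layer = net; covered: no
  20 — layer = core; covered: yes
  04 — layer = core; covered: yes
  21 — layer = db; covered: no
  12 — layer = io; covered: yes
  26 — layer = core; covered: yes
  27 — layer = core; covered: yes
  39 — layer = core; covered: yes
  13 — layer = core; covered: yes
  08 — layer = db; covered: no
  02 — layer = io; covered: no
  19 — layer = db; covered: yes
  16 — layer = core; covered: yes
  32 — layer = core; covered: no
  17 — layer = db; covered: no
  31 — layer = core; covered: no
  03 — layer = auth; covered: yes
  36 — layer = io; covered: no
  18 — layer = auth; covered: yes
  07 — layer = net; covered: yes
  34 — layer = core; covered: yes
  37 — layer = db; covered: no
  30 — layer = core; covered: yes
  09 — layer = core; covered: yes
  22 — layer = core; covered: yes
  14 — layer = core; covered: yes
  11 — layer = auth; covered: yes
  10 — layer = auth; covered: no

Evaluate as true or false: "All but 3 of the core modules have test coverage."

The determiner here denotes the relation: |A ∖ B| = 3.
|A| = 22, |A ∩ B| = 20, |A ∖ B| = 2.
|A ∖ B| = 2, so the statement is false.

False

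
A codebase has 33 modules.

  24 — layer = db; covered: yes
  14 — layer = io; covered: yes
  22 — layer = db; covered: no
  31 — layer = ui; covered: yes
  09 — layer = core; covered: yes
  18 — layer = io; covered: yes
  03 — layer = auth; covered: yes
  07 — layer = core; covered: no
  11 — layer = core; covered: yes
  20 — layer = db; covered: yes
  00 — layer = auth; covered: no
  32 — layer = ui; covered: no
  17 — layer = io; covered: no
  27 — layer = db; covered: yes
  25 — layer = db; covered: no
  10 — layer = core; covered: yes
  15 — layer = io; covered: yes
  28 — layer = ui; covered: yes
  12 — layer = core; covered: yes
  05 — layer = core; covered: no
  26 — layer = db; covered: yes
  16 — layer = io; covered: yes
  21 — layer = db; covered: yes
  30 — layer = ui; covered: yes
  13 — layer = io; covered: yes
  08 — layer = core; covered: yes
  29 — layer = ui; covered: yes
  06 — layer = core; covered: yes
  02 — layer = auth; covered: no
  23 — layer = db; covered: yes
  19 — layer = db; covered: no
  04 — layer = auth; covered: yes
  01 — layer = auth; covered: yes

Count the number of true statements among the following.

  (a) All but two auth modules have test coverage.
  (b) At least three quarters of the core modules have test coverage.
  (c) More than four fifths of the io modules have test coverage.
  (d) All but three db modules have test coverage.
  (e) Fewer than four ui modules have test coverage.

4

(a) auth: |A| = 5, |A ∩ B| = 3; needs |A ∖ B| = 2 — true.
(b) core: |A| = 8, |A ∩ B| = 6; needs |A ∩ B| / |A| ≥ 3/4 — true.
(c) io: |A| = 6, |A ∩ B| = 5; needs |A ∩ B| / |A| > 4/5 — true.
(d) db: |A| = 9, |A ∩ B| = 6; needs |A ∖ B| = 3 — true.
(e) ui: |A| = 5, |A ∩ B| = 4; needs |A ∩ B| < 4 — false.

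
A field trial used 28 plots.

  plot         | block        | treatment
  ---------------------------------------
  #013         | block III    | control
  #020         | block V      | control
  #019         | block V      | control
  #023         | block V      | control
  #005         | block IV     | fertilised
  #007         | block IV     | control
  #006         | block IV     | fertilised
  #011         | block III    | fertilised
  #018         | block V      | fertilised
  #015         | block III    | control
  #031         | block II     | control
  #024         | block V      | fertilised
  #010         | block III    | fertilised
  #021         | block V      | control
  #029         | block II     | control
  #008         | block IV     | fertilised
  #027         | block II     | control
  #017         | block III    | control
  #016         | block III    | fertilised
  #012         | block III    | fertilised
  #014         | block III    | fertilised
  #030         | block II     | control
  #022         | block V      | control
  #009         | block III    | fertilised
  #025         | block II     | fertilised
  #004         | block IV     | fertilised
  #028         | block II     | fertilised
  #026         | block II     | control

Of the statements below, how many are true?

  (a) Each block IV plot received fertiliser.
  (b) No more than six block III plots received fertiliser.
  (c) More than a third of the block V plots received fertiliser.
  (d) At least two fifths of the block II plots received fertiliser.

(a) block IV: |A| = 5, |A ∩ B| = 4; needs A ⊆ B, i.e. every element of A is in B (|A ∖ B| = 0) — false.
(b) block III: |A| = 9, |A ∩ B| = 6; needs |A ∩ B| ≤ 6 — true.
(c) block V: |A| = 7, |A ∩ B| = 2; needs |A ∩ B| / |A| > 1/3 — false.
(d) block II: |A| = 7, |A ∩ B| = 2; needs |A ∩ B| / |A| ≥ 2/5 — false.

1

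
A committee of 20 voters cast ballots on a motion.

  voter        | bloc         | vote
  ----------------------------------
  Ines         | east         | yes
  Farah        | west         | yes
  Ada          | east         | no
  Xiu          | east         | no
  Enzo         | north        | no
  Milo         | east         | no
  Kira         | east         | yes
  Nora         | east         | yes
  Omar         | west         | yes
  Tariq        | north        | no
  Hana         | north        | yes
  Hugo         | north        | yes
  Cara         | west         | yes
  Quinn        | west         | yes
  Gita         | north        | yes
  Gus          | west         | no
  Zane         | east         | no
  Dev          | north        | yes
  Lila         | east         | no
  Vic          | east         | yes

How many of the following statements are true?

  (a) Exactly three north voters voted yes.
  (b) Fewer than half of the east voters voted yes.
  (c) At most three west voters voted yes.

(a) north: |A| = 6, |A ∩ B| = 4; needs |A ∩ B| = 3 — false.
(b) east: |A| = 9, |A ∩ B| = 4; needs |A ∩ B| < |A ∖ B| — true.
(c) west: |A| = 5, |A ∩ B| = 4; needs |A ∩ B| ≤ 3 — false.

1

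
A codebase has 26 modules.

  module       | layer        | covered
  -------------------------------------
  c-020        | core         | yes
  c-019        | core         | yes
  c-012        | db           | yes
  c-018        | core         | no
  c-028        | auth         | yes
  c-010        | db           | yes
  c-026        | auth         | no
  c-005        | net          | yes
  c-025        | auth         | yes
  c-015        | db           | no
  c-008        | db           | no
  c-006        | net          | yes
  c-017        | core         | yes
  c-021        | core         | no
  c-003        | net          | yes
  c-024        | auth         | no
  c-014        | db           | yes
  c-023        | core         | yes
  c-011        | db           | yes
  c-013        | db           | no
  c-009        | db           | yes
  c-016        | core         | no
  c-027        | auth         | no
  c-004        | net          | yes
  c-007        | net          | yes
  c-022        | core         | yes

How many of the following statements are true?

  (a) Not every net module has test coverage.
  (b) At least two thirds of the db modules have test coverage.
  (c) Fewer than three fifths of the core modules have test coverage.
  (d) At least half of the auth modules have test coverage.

(a) net: |A| = 5, |A ∩ B| = 5; needs A ⊄ B (|A ∖ B| ≥ 1) — false.
(b) db: |A| = 8, |A ∩ B| = 5; needs |A ∩ B| / |A| ≥ 2/3 — false.
(c) core: |A| = 8, |A ∩ B| = 5; needs |A ∩ B| / |A| < 3/5 — false.
(d) auth: |A| = 5, |A ∩ B| = 2; needs |A ∩ B| ≥ |A ∖ B| — false.

0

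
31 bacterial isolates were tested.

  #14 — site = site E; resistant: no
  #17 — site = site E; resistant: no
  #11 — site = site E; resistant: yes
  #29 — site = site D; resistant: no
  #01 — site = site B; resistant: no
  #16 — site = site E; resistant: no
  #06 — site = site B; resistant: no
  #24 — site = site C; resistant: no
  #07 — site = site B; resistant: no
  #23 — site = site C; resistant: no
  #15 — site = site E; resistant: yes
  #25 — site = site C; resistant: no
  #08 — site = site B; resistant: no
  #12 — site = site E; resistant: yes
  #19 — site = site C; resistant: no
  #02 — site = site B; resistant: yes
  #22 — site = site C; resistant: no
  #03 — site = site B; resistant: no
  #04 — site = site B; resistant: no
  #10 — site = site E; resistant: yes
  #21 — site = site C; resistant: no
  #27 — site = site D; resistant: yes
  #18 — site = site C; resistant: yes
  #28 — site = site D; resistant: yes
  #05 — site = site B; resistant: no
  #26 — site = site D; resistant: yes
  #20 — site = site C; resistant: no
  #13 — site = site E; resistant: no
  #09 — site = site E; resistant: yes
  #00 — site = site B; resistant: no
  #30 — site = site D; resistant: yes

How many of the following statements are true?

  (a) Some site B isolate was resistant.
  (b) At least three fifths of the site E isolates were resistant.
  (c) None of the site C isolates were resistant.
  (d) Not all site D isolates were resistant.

(a) site B: |A| = 9, |A ∩ B| = 1; needs A ∩ B ≠ ∅ (|A ∩ B| ≥ 1) — true.
(b) site E: |A| = 9, |A ∩ B| = 5; needs |A ∩ B| / |A| ≥ 3/5 — false.
(c) site C: |A| = 8, |A ∩ B| = 1; needs A ∩ B = ∅ (|A ∩ B| = 0) — false.
(d) site D: |A| = 5, |A ∩ B| = 4; needs A ⊄ B (|A ∖ B| ≥ 1) — true.

2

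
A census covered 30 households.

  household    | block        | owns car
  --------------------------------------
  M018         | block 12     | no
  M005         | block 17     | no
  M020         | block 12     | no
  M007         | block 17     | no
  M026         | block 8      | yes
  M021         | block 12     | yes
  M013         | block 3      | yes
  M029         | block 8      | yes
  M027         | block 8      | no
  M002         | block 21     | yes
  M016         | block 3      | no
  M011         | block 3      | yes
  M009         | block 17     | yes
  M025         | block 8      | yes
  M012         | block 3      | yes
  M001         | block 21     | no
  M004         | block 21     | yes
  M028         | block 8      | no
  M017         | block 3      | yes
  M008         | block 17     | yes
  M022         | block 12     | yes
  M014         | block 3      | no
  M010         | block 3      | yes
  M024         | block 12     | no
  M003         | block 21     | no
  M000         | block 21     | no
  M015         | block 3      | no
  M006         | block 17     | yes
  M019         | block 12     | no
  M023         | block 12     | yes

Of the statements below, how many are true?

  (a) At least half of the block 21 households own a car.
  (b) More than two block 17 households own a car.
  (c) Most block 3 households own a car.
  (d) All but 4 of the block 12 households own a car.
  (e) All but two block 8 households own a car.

4

(a) block 21: |A| = 5, |A ∩ B| = 2; needs |A ∩ B| ≥ |A ∖ B| — false.
(b) block 17: |A| = 5, |A ∩ B| = 3; needs |A ∩ B| > 2 — true.
(c) block 3: |A| = 8, |A ∩ B| = 5; needs |A ∩ B| > |A ∖ B| — true.
(d) block 12: |A| = 7, |A ∩ B| = 3; needs |A ∖ B| = 4 — true.
(e) block 8: |A| = 5, |A ∩ B| = 3; needs |A ∖ B| = 2 — true.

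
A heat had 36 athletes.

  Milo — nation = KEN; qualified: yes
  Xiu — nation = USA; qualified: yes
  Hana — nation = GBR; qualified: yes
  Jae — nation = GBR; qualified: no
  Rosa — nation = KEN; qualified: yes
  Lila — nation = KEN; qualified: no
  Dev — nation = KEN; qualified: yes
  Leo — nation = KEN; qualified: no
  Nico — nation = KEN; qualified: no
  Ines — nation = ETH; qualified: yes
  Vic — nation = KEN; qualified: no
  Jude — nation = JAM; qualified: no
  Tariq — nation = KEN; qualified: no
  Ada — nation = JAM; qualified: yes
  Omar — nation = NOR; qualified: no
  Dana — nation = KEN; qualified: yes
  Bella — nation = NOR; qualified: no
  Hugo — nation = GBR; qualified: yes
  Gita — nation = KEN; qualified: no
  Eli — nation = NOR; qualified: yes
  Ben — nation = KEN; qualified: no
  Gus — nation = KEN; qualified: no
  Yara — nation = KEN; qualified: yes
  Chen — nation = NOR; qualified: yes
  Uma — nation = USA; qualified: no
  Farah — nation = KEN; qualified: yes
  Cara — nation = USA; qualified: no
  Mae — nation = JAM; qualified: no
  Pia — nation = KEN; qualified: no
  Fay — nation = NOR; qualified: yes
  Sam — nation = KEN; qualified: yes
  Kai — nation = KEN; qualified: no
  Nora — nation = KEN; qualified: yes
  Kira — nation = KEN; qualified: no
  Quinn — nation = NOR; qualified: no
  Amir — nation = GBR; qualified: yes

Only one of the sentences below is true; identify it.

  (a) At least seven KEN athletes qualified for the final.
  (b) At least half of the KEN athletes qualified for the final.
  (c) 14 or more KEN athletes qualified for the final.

(a)

|A| = 19, |A ∩ B| = 8, |A ∖ B| = 11.
(a) requires |A ∩ B| ≥ 7: true.
(b) requires |A ∩ B| ≥ |A ∖ B|: false.
(c) requires |A ∩ B| ≥ 14: false.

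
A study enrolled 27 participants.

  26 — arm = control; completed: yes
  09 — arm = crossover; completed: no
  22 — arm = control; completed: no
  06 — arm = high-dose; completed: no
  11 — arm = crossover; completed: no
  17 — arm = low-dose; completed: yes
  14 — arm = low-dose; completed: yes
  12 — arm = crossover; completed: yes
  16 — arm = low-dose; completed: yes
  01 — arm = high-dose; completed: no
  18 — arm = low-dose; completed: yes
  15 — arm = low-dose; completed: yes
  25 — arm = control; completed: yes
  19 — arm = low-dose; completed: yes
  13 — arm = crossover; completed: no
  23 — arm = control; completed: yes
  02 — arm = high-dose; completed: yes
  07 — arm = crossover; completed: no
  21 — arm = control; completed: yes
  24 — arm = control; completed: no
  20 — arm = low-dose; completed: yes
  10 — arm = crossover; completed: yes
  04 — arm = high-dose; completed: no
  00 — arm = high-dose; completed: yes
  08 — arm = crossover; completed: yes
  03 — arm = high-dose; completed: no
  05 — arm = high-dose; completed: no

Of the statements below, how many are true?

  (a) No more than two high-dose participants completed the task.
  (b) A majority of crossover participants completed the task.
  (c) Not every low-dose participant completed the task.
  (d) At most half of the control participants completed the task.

1

(a) high-dose: |A| = 7, |A ∩ B| = 2; needs |A ∩ B| ≤ 2 — true.
(b) crossover: |A| = 7, |A ∩ B| = 3; needs |A ∩ B| > |A ∖ B| — false.
(c) low-dose: |A| = 7, |A ∩ B| = 7; needs A ⊄ B (|A ∖ B| ≥ 1) — false.
(d) control: |A| = 6, |A ∩ B| = 4; needs |A ∩ B| ≤ |A ∖ B| — false.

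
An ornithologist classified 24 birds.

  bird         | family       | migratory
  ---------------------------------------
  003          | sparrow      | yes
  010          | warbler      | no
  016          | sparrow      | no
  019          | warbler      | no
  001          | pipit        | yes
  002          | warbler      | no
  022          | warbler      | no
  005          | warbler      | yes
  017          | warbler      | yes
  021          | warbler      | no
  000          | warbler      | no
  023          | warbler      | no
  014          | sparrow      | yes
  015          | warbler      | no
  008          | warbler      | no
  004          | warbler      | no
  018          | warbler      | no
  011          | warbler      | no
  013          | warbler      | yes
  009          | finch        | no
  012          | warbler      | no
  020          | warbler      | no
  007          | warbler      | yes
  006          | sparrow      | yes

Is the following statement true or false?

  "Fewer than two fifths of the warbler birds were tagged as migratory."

The determiner here denotes the relation: |A ∩ B| / |A| < 2/5.
|A| = 18, |A ∩ B| = 4, |A ∖ B| = 14.
|A ∩ B|/|A| = 4/18, so the statement is true.

True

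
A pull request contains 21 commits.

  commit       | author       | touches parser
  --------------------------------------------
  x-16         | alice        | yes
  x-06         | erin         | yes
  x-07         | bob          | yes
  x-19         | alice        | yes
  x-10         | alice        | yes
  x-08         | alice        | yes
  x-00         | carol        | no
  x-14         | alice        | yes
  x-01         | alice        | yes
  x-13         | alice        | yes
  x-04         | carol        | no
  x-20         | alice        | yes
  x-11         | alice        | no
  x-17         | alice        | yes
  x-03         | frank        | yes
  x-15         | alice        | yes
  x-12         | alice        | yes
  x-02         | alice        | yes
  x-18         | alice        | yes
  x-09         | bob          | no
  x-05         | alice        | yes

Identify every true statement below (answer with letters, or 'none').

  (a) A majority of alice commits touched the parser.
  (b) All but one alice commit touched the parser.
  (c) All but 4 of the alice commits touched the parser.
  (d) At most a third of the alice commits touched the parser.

|A| = 15, |A ∩ B| = 14, |A ∖ B| = 1.
(a) |A ∩ B| > |A ∖ B|: holds.
(b) |A ∖ B| = 1: holds.
(c) |A ∖ B| = 4: fails.
(d) |A ∩ B| / |A| ≤ 1/3: fails.

(a), (b)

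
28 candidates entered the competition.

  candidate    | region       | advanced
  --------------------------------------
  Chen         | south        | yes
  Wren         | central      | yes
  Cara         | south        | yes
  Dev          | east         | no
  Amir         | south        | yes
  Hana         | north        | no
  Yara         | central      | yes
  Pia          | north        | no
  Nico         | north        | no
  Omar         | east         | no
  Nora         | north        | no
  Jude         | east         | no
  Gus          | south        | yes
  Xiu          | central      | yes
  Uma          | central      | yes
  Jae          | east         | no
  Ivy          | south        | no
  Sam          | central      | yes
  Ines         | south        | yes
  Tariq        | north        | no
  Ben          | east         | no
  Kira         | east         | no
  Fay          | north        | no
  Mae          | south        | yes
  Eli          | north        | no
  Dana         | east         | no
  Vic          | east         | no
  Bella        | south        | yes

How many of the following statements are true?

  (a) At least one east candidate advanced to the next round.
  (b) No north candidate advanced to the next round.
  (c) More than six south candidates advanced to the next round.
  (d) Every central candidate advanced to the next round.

3

(a) east: |A| = 8, |A ∩ B| = 0; needs A ∩ B ≠ ∅ (|A ∩ B| ≥ 1) — false.
(b) north: |A| = 7, |A ∩ B| = 0; needs A ∩ B = ∅ (|A ∩ B| = 0) — true.
(c) south: |A| = 8, |A ∩ B| = 7; needs |A ∩ B| > 6 — true.
(d) central: |A| = 5, |A ∩ B| = 5; needs A ⊆ B, i.e. every element of A is in B (|A ∖ B| = 0) — true.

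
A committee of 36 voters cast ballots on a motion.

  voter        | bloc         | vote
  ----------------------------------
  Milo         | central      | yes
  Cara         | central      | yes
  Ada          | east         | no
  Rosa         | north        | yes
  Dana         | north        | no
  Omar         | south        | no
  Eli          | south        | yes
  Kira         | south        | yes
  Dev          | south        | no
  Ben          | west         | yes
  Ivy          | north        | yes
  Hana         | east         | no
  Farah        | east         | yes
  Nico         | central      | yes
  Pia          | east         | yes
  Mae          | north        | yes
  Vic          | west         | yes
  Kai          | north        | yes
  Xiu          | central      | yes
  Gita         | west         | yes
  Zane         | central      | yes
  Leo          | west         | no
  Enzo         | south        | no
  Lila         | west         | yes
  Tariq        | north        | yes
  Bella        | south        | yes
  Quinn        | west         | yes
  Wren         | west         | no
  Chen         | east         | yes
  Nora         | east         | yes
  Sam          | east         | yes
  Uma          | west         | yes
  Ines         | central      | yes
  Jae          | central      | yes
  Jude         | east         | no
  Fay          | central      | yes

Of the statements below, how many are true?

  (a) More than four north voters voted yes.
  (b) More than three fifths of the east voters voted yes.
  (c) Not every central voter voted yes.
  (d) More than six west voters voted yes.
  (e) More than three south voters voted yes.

2

(a) north: |A| = 6, |A ∩ B| = 5; needs |A ∩ B| > 4 — true.
(b) east: |A| = 8, |A ∩ B| = 5; needs |A ∩ B| / |A| > 3/5 — true.
(c) central: |A| = 8, |A ∩ B| = 8; needs A ⊄ B (|A ∖ B| ≥ 1) — false.
(d) west: |A| = 8, |A ∩ B| = 6; needs |A ∩ B| > 6 — false.
(e) south: |A| = 6, |A ∩ B| = 3; needs |A ∩ B| > 3 — false.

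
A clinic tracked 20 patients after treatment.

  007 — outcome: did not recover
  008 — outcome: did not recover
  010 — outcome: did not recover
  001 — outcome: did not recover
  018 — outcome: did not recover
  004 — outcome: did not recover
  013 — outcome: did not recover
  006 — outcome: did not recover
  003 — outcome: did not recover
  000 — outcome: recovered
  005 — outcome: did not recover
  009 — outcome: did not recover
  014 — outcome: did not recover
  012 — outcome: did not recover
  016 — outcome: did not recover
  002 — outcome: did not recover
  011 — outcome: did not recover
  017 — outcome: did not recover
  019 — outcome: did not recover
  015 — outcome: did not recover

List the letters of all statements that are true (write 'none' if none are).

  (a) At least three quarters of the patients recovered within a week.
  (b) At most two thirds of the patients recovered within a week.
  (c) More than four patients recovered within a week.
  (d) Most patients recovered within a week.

|A| = 20, |A ∩ B| = 1, |A ∖ B| = 19.
(a) |A ∩ B| / |A| ≥ 3/4: fails.
(b) |A ∩ B| / |A| ≤ 2/3: holds.
(c) |A ∩ B| > 4: fails.
(d) |A ∩ B| > |A ∖ B|: fails.

(b)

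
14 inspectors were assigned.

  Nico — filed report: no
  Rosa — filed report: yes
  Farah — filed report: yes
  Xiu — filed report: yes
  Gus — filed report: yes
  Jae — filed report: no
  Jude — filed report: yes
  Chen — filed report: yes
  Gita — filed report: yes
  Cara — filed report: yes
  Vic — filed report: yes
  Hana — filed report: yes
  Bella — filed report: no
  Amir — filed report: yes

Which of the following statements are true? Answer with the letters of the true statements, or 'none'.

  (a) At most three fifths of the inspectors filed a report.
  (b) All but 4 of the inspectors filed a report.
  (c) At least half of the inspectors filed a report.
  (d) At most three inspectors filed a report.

(c)

|A| = 14, |A ∩ B| = 11, |A ∖ B| = 3.
(a) |A ∩ B| / |A| ≤ 3/5: fails.
(b) |A ∖ B| = 4: fails.
(c) |A ∩ B| ≥ |A ∖ B|: holds.
(d) |A ∩ B| ≤ 3: fails.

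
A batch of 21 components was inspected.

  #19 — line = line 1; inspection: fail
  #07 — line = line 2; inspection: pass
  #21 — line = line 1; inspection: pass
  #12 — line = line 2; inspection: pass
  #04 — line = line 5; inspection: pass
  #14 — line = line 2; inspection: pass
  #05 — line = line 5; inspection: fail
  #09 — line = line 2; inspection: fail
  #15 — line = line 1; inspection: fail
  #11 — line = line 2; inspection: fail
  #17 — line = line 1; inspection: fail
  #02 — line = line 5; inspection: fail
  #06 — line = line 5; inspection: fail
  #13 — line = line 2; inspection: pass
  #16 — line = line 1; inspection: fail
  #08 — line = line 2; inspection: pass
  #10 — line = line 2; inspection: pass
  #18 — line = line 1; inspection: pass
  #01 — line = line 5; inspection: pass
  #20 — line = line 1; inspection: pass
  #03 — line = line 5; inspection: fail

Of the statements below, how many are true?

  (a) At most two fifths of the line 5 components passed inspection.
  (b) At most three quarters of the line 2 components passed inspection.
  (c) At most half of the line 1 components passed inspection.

(a) line 5: |A| = 6, |A ∩ B| = 2; needs |A ∩ B| / |A| ≤ 2/5 — true.
(b) line 2: |A| = 8, |A ∩ B| = 6; needs |A ∩ B| / |A| ≤ 3/4 — true.
(c) line 1: |A| = 7, |A ∩ B| = 3; needs |A ∩ B| ≤ |A ∖ B| — true.

3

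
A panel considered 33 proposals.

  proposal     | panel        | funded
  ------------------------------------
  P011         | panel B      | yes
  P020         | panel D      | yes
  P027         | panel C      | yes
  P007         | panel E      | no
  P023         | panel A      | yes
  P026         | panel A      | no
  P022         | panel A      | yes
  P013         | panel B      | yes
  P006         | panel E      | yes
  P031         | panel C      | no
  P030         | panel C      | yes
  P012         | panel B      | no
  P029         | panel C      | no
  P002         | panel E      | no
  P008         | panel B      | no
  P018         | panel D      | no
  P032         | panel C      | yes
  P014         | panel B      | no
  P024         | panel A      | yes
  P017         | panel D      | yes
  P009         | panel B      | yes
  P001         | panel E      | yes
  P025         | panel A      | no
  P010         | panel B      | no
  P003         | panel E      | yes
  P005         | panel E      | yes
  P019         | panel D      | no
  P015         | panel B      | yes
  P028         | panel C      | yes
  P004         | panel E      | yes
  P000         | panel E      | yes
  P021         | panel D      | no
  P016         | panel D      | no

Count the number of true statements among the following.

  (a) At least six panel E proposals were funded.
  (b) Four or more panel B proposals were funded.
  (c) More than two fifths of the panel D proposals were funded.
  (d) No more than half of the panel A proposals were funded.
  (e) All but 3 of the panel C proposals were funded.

(a) panel E: |A| = 8, |A ∩ B| = 6; needs |A ∩ B| ≥ 6 — true.
(b) panel B: |A| = 8, |A ∩ B| = 4; needs |A ∩ B| ≥ 4 — true.
(c) panel D: |A| = 6, |A ∩ B| = 2; needs |A ∩ B| / |A| > 2/5 — false.
(d) panel A: |A| = 5, |A ∩ B| = 3; needs |A ∩ B| ≤ |A ∖ B| — false.
(e) panel C: |A| = 6, |A ∩ B| = 4; needs |A ∖ B| = 3 — false.

2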